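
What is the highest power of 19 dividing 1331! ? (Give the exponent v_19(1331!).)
v_19(1331!) = 73

Legendre's formula: v_p(n!) = Σ_{k ≥ 1} ⌊n / p^k⌋. For p = 19, n = 1331, the terms are:
  ⌊1331/19^1⌋ = ⌊1331/19⌋ = 70
  ⌊1331/19^2⌋ = ⌊1331/361⌋ = 3
(the next term ⌊1331/19^3⌋ = 0, terminating the sum). Summing: v_19(1331!) = 70 + 3 = 73.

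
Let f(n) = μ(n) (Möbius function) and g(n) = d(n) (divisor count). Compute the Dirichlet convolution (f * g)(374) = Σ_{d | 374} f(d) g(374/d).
(μ * d)(374) = 1

Divisors of 374: [1, 2, 11, 17, 22, 34, 187, 374]. For each d | 374:
  d = 1: μ(1) · d(374/1) = 1 · 8 = 8
  d = 2: μ(2) · d(374/2) = -1 · 4 = -4
  d = 11: μ(11) · d(374/11) = -1 · 4 = -4
  d = 17: μ(17) · d(374/17) = -1 · 4 = -4
  d = 22: μ(22) · d(374/22) = 1 · 2 = 2
  d = 34: μ(34) · d(374/34) = 1 · 2 = 2
  d = 187: μ(187) · d(374/187) = 1 · 2 = 2
  d = 374: μ(374) · d(374/374) = -1 · 1 = -1
Summing: (μ * d)(374) = 8 + -4 + -4 + -4 + 2 + 2 + 2 + -1 = 1.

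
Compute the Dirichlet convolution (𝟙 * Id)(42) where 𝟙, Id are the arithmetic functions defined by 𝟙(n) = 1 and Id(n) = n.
(𝟙 * Id)(42) = 96

Divisors of 42: [1, 2, 3, 6, 7, 14, 21, 42]. For each d | 42:
  d = 1: 𝟙(1) · Id(42/1) = 1 · 42 = 42
  d = 2: 𝟙(2) · Id(42/2) = 1 · 21 = 21
  d = 3: 𝟙(3) · Id(42/3) = 1 · 14 = 14
  d = 6: 𝟙(6) · Id(42/6) = 1 · 7 = 7
  d = 7: 𝟙(7) · Id(42/7) = 1 · 6 = 6
  d = 14: 𝟙(14) · Id(42/14) = 1 · 3 = 3
  d = 21: 𝟙(21) · Id(42/21) = 1 · 2 = 2
  d = 42: 𝟙(42) · Id(42/42) = 1 · 1 = 1
Summing: (𝟙 * Id)(42) = 42 + 21 + 14 + 7 + 6 + 3 + 2 + 1 = 96.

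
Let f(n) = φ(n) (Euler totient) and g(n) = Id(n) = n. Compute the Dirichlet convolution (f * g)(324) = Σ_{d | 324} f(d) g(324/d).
(φ * Id)(324) = 2376

Divisors of 324: [1, 2, 3, 4, 6, 9, 12, 18, 27, 36, 54, 81, 108, 162, 324]. For each d | 324:
  d = 1: φ(1) · Id(324/1) = 1 · 324 = 324
  d = 2: φ(2) · Id(324/2) = 1 · 162 = 162
  d = 3: φ(3) · Id(324/3) = 2 · 108 = 216
  d = 4: φ(4) · Id(324/4) = 2 · 81 = 162
  d = 6: φ(6) · Id(324/6) = 2 · 54 = 108
  d = 9: φ(9) · Id(324/9) = 6 · 36 = 216
  d = 12: φ(12) · Id(324/12) = 4 · 27 = 108
  d = 18: φ(18) · Id(324/18) = 6 · 18 = 108
  d = 27: φ(27) · Id(324/27) = 18 · 12 = 216
  d = 36: φ(36) · Id(324/36) = 12 · 9 = 108
  d = 54: φ(54) · Id(324/54) = 18 · 6 = 108
  d = 81: φ(81) · Id(324/81) = 54 · 4 = 216
  d = 108: φ(108) · Id(324/108) = 36 · 3 = 108
  d = 162: φ(162) · Id(324/162) = 54 · 2 = 108
  d = 324: φ(324) · Id(324/324) = 108 · 1 = 108
Summing: (φ * Id)(324) = 324 + 162 + 216 + 162 + 108 + 216 + 108 + 108 + 216 + 108 + 108 + 216 + 108 + 108 + 108 = 2376.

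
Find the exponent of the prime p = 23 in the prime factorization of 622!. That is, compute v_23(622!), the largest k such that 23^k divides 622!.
v_23(622!) = 28

Legendre's formula: v_p(n!) = Σ_{k ≥ 1} ⌊n / p^k⌋. For p = 23, n = 622, the terms are:
  ⌊622/23^1⌋ = ⌊622/23⌋ = 27
  ⌊622/23^2⌋ = ⌊622/529⌋ = 1
(the next term ⌊622/23^3⌋ = 0, terminating the sum). Summing: v_23(622!) = 27 + 1 = 28.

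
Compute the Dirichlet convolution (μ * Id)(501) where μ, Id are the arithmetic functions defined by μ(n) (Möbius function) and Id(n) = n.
(μ * Id)(501) = 332

Divisors of 501: [1, 3, 167, 501]. For each d | 501:
  d = 1: μ(1) · Id(501/1) = 1 · 501 = 501
  d = 3: μ(3) · Id(501/3) = -1 · 167 = -167
  d = 167: μ(167) · Id(501/167) = -1 · 3 = -3
  d = 501: μ(501) · Id(501/501) = 1 · 1 = 1
Summing: (μ * Id)(501) = 501 + -167 + -3 + 1 = 332.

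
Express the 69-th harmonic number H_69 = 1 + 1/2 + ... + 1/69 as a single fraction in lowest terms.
H_69 = 42409610330030873613929048033/8801320137209899102584580800

Direct summation: H_69 = 1 + 1/2 + ... + 1/69. The least common denominator is lcm(1, ..., 69) = 79211881234889091923261227200; over this denominator the numerator is 79211881234889091923261227200 + 39605940617444545961630613600 + 26403960411629697307753742400 + 19802970308722272980815306800 + 15842376246977818384652245440 + 13201980205814848653876871200 + 11315983033555584560465889600 + 9901485154361136490407653400 + 8801320137209899102584580800 + 7921188123488909192326122720 + 7201080112262644720296475200 + 6600990102907424326938435600 + 6093221633453007071020094400 + 5657991516777792280232944800 + 5280792082325939461550748480 + 4950742577180568245203826700 + 4659522425581711289603601600 + 4400660068604949551292290400 + 4169046380783636417013748800 + 3960594061744454596163061360 + 3771994344518528186821963200 + 3600540056131322360148237600 + 3443994836299525735793966400 + 3300495051453712163469217800 + 3168475249395563676930449088 + 3046610816726503535510047200 + 2933773379069966367528193600 + 2828995758388896140116472400 + 2731444180513416962871076800 + 2640396041162969730775374240 + 2555221975319002965266491200 + 2475371288590284122601913350 + 2400360037420881573432158400 + 2329761212790855644801800800 + 2263196606711116912093177920 + 2200330034302474775646145200 + 2140861654997002484412465600 + 2084523190391818208506874400 + 2031073877817669023673364800 + 1980297030872227298081530680 + 1931997103289977851786859200 + 1885997172259264093410981600 + 1842136772904397486587470400 + 1800270028065661180074118800 + 1760264027441979820516916160 + 1721997418149762867896983200 + 1685359175210406211133217600 + 1650247525726856081734608900 + 1616569004793654937209412800 + 1584237624697781838465224544 + 1553174141860570429867867200 + 1523305408363251767755023600 + 1494563796884699847608702400 + 1466886689534983183764096800 + 1440216022452528944059295040 + 1414497879194448070058236200 + 1389682126927878805671249600 + 1365722090256708481435538400 + 1342574258218459185140020800 + 1320198020581484865387687120 + 1298555430080149047922315200 + 1277610987659501482633245600 + 1257331448172842728940654400 + 1237685644295142061300956675 + 1218644326690601414204018880 + 1200180018710440786716079200 + 1182266884102822267511361600 + 1164880606395427822400900400 + 1147998278766508578597988800 = 381686492970277862525361432297, so H_69 = 381686492970277862525361432297/79211881234889091923261227200; reducing by gcd(381686492970277862525361432297, 79211881234889091923261227200) = 9 gives 42409610330030873613929048033/8801320137209899102584580800 ≈ 4.81855. (The PNT-adjacent estimate ln(69) + γ ≈ 4.81132 matches within O(1/n).)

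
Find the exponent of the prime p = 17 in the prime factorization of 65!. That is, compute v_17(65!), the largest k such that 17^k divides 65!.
v_17(65!) = 3

Legendre's formula: v_p(n!) = Σ_{k ≥ 1} ⌊n / p^k⌋. For p = 17, n = 65, the terms are:
  ⌊65/17^1⌋ = ⌊65/17⌋ = 3
(the next term ⌊65/17^2⌋ = 0, terminating the sum). Summing: v_17(65!) = 3 = 3.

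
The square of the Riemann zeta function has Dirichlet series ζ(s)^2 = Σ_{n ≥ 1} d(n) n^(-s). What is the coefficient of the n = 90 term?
d(90) = 12

ζ(s)^2 = (Σ 1/m^s)(Σ 1/k^s). The coefficient of 1/n^s in the product is the number of ordered pairs (m, k) with mk = n, which equals d(n). For n = 90, divisors are [1, 2, 3, 5, 6, 9, 10, 15, 18, 30, 45, 90], so d(90) = 12.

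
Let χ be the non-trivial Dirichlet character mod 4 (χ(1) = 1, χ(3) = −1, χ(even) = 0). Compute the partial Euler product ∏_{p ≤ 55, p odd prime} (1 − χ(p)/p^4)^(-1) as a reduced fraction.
∏ = 257364431333305770108011762895409938991497014556861335561/260241495905762991772533773778373936417391479107040051200

The odd primes p ≤ 55 are [3, 5, 7, 11, 13, 17, 19, 23, 29, 31, 37, 41, 43, 47, 53]. For each, χ(p) = 1 if p ≡ 1 mod 4, χ(p) = −1 if p ≡ 3 mod 4. Taking (1 − χ(p)/p^4)^(-1) = p^4/(p^4 − χ(p)): (1 − (-1)/3^4)^(-1) · (1 − (1)/5^4)^(-1) · (1 − (-1)/7^4)^(-1) · (1 − (-1)/11^4)^(-1) · (1 − (1)/13^4)^(-1) · (1 − (1)/17^4)^(-1) · (1 − (-1)/19^4)^(-1) · (1 − (-1)/23^4)^(-1) · (1 − (1)/29^4)^(-1) · (1 − (-1)/31^4)^(-1) · (1 − (1)/37^4)^(-1) · (1 − (1)/41^4)^(-1) · (1 − (-1)/43^4)^(-1) · (1 − (-1)/47^4)^(-1) · (1 − (1)/53^4)^(-1) = 257364431333305770108011762895409938991497014556861335561/260241495905762991772533773778373936417391479107040051200.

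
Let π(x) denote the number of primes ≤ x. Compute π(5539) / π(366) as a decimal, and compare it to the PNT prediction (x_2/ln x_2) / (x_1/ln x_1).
π(5539)/π(366) = 732/72 ≈ 10.1667;  PNT prediction ≈ 10.3636.

π(366) = 72 and π(5539) = 732, so π(5539)/π(366) ≈ 10.1667. The PNT-predicted ratio is (5539/ln(5539)) / (366/ln(366)) ≈ 10.3636. The two agree to within a few percent, as expected.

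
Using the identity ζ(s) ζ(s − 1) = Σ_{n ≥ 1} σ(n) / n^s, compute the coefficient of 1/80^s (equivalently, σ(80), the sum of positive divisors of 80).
σ(80) = 186

In the product (Σ m^0/m^s)(Σ k / k^s) = Σ (Σ_{d | n} d) / n^s, the coefficient of 1/n^s is σ(n) = Σ_{d | n} d. For n = 80, divisors are [1, 2, 4, 5, 8, 10, 16, 20, 40, 80]; summing: σ(80) = 186.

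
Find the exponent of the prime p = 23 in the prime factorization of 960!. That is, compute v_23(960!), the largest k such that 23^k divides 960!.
v_23(960!) = 42

Legendre's formula: v_p(n!) = Σ_{k ≥ 1} ⌊n / p^k⌋. For p = 23, n = 960, the terms are:
  ⌊960/23^1⌋ = ⌊960/23⌋ = 41
  ⌊960/23^2⌋ = ⌊960/529⌋ = 1
(the next term ⌊960/23^3⌋ = 0, terminating the sum). Summing: v_23(960!) = 41 + 1 = 42.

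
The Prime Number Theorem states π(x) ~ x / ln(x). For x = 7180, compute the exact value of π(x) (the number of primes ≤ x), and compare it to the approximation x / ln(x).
π(7180) = 917;  x/ln(x) ≈ 808.64;  relative error ≈ 11.82%.

Directly count primes up to 7180: π(7180) = 917. The PNT approximation gives 7180/ln(7180) ≈ 7180/8.87905 ≈ 808.64. Relative error (π(x) − x/ln(x)) / π(x) ≈ 11.82%; the approximation is known to undercount slightly (Li(x) is a better estimate).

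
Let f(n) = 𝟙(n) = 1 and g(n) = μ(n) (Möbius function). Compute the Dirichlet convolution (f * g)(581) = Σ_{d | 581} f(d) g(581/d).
(𝟙 * μ)(581) = 0

Divisors of 581: [1, 7, 83, 581]. For each d | 581:
  d = 1: 𝟙(1) · μ(581/1) = 1 · 1 = 1
  d = 7: 𝟙(7) · μ(581/7) = 1 · -1 = -1
  d = 83: 𝟙(83) · μ(581/83) = 1 · -1 = -1
  d = 581: 𝟙(581) · μ(581/581) = 1 · 1 = 1
Summing: (𝟙 * μ)(581) = 1 + -1 + -1 + 1 = 0.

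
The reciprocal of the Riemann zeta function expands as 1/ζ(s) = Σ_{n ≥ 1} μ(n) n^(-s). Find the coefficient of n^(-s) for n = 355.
μ(355) = 1

Factor n = 355 = 5 · 71. μ(n) = 0 if any exponent ≥ 2 (not squarefree); otherwise μ(n) = (−1)^{ω(n)} where ω(n) is the number of distinct prime factors. Applying: μ(355) = 1.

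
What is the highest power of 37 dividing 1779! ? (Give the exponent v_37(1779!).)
v_37(1779!) = 49

Legendre's formula: v_p(n!) = Σ_{k ≥ 1} ⌊n / p^k⌋. For p = 37, n = 1779, the terms are:
  ⌊1779/37^1⌋ = ⌊1779/37⌋ = 48
  ⌊1779/37^2⌋ = ⌊1779/1369⌋ = 1
(the next term ⌊1779/37^3⌋ = 0, terminating the sum). Summing: v_37(1779!) = 48 + 1 = 49.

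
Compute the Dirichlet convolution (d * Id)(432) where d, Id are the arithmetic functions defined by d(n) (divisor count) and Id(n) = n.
(d * Id)(432) = 3306

Divisors of 432: [1, 2, 3, 4, 6, 8, 9, 12, 16, 18, 24, 27, 36, 48, 54, 72, 108, 144, 216, 432]. For each d | 432:
  d = 1: d(1) · Id(432/1) = 1 · 432 = 432
  d = 2: d(2) · Id(432/2) = 2 · 216 = 432
  d = 3: d(3) · Id(432/3) = 2 · 144 = 288
  d = 4: d(4) · Id(432/4) = 3 · 108 = 324
  d = 6: d(6) · Id(432/6) = 4 · 72 = 288
  d = 8: d(8) · Id(432/8) = 4 · 54 = 216
  d = 9: d(9) · Id(432/9) = 3 · 48 = 144
  d = 12: d(12) · Id(432/12) = 6 · 36 = 216
  d = 16: d(16) · Id(432/16) = 5 · 27 = 135
  d = 18: d(18) · Id(432/18) = 6 · 24 = 144
  d = 24: d(24) · Id(432/24) = 8 · 18 = 144
  d = 27: d(27) · Id(432/27) = 4 · 16 = 64
  d = 36: d(36) · Id(432/36) = 9 · 12 = 108
  d = 48: d(48) · Id(432/48) = 10 · 9 = 90
  d = 54: d(54) · Id(432/54) = 8 · 8 = 64
  d = 72: d(72) · Id(432/72) = 12 · 6 = 72
  d = 108: d(108) · Id(432/108) = 12 · 4 = 48
  d = 144: d(144) · Id(432/144) = 15 · 3 = 45
  d = 216: d(216) · Id(432/216) = 16 · 2 = 32
  d = 432: d(432) · Id(432/432) = 20 · 1 = 20
Summing: (d * Id)(432) = 432 + 432 + 288 + 324 + 288 + 216 + 144 + 216 + 135 + 144 + 144 + 64 + 108 + 90 + 64 + 72 + 48 + 45 + 32 + 20 = 3306.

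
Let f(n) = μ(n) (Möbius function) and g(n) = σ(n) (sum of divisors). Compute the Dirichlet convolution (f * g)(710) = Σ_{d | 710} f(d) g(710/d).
(μ * σ)(710) = 710

Divisors of 710: [1, 2, 5, 10, 71, 142, 355, 710]. For each d | 710:
  d = 1: μ(1) · σ(710/1) = 1 · 1296 = 1296
  d = 2: μ(2) · σ(710/2) = -1 · 432 = -432
  d = 5: μ(5) · σ(710/5) = -1 · 216 = -216
  d = 10: μ(10) · σ(710/10) = 1 · 72 = 72
  d = 71: μ(71) · σ(710/71) = -1 · 18 = -18
  d = 142: μ(142) · σ(710/142) = 1 · 6 = 6
  d = 355: μ(355) · σ(710/355) = 1 · 3 = 3
  d = 710: μ(710) · σ(710/710) = -1 · 1 = -1
Summing: (μ * σ)(710) = 1296 + -432 + -216 + 72 + -18 + 6 + 3 + -1 = 710.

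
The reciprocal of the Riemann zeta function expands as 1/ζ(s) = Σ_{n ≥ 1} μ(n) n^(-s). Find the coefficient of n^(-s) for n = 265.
μ(265) = 1

Factor n = 265 = 5 · 53. μ(n) = 0 if any exponent ≥ 2 (not squarefree); otherwise μ(n) = (−1)^{ω(n)} where ω(n) is the number of distinct prime factors. Applying: μ(265) = 1.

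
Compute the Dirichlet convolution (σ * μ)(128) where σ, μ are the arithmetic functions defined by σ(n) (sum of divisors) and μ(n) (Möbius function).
(σ * μ)(128) = 128

Divisors of 128: [1, 2, 4, 8, 16, 32, 64, 128]. For each d | 128:
  d = 1: σ(1) · μ(128/1) = 1 · 0 = 0
  d = 2: σ(2) · μ(128/2) = 3 · 0 = 0
  d = 4: σ(4) · μ(128/4) = 7 · 0 = 0
  d = 8: σ(8) · μ(128/8) = 15 · 0 = 0
  d = 16: σ(16) · μ(128/16) = 31 · 0 = 0
  d = 32: σ(32) · μ(128/32) = 63 · 0 = 0
  d = 64: σ(64) · μ(128/64) = 127 · -1 = -127
  d = 128: σ(128) · μ(128/128) = 255 · 1 = 255
Summing: (σ * μ)(128) = 0 + 0 + 0 + 0 + 0 + 0 + -127 + 255 = 128.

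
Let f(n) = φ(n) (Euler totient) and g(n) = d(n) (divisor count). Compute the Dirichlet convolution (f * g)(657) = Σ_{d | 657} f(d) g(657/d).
(φ * d)(657) = 962

Divisors of 657: [1, 3, 9, 73, 219, 657]. For each d | 657:
  d = 1: φ(1) · d(657/1) = 1 · 6 = 6
  d = 3: φ(3) · d(657/3) = 2 · 4 = 8
  d = 9: φ(9) · d(657/9) = 6 · 2 = 12
  d = 73: φ(73) · d(657/73) = 72 · 3 = 216
  d = 219: φ(219) · d(657/219) = 144 · 2 = 288
  d = 657: φ(657) · d(657/657) = 432 · 1 = 432
Summing: (φ * d)(657) = 6 + 8 + 12 + 216 + 288 + 432 = 962.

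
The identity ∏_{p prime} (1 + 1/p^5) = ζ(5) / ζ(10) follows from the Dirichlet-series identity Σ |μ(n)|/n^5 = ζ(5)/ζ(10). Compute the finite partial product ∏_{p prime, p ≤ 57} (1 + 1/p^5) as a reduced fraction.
∏ = 32347597211284988160480267437380591091977322089812731895007080802055947812864/31226639806314720763085693561071542877365250131832357293968847568717289128655

The primes p ≤ 57 are [2, 3, 5, 7, 11, 13, 17, 19, 23, 29, 31, 37, 41, 43, 47, 53]. For each, (1 + 1/p^5) = (p^5 + 1)/p^5. Multiplying these fractions over p ∈ [2, 3, 5, 7, 11, 13, 17, 19, 23, 29, 31, 37, 41, 43, 47, 53] gives 32347597211284988160480267437380591091977322089812731895007080802055947812864/31226639806314720763085693561071542877365250131832357293968847568717289128655. (In the limit P → ∞ this tends to ζ(5)/ζ(10).)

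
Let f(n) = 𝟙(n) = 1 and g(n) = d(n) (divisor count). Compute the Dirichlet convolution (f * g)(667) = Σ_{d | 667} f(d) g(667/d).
(𝟙 * d)(667) = 9

Divisors of 667: [1, 23, 29, 667]. For each d | 667:
  d = 1: 𝟙(1) · d(667/1) = 1 · 4 = 4
  d = 23: 𝟙(23) · d(667/23) = 1 · 2 = 2
  d = 29: 𝟙(29) · d(667/29) = 1 · 2 = 2
  d = 667: 𝟙(667) · d(667/667) = 1 · 1 = 1
Summing: (𝟙 * d)(667) = 4 + 2 + 2 + 1 = 9.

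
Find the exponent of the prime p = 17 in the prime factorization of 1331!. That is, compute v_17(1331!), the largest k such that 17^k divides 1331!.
v_17(1331!) = 82

Legendre's formula: v_p(n!) = Σ_{k ≥ 1} ⌊n / p^k⌋. For p = 17, n = 1331, the terms are:
  ⌊1331/17^1⌋ = ⌊1331/17⌋ = 78
  ⌊1331/17^2⌋ = ⌊1331/289⌋ = 4
(the next term ⌊1331/17^3⌋ = 0, terminating the sum). Summing: v_17(1331!) = 78 + 4 = 82.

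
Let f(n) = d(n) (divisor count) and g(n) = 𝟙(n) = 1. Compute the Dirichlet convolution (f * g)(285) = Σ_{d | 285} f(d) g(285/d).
(d * 𝟙)(285) = 27

Divisors of 285: [1, 3, 5, 15, 19, 57, 95, 285]. For each d | 285:
  d = 1: d(1) · 𝟙(285/1) = 1 · 1 = 1
  d = 3: d(3) · 𝟙(285/3) = 2 · 1 = 2
  d = 5: d(5) · 𝟙(285/5) = 2 · 1 = 2
  d = 15: d(15) · 𝟙(285/15) = 4 · 1 = 4
  d = 19: d(19) · 𝟙(285/19) = 2 · 1 = 2
  d = 57: d(57) · 𝟙(285/57) = 4 · 1 = 4
  d = 95: d(95) · 𝟙(285/95) = 4 · 1 = 4
  d = 285: d(285) · 𝟙(285/285) = 8 · 1 = 8
Summing: (d * 𝟙)(285) = 1 + 2 + 2 + 4 + 2 + 4 + 4 + 8 = 27.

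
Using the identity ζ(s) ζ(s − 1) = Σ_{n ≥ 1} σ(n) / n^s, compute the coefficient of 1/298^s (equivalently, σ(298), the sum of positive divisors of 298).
σ(298) = 450

In the product (Σ m^0/m^s)(Σ k / k^s) = Σ (Σ_{d | n} d) / n^s, the coefficient of 1/n^s is σ(n) = Σ_{d | n} d. For n = 298, divisors are [1, 2, 149, 298]; summing: σ(298) = 450.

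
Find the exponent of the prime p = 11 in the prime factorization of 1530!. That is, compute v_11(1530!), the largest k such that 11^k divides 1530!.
v_11(1530!) = 152

Legendre's formula: v_p(n!) = Σ_{k ≥ 1} ⌊n / p^k⌋. For p = 11, n = 1530, the terms are:
  ⌊1530/11^1⌋ = ⌊1530/11⌋ = 139
  ⌊1530/11^2⌋ = ⌊1530/121⌋ = 12
  ⌊1530/11^3⌋ = ⌊1530/1331⌋ = 1
(the next term ⌊1530/11^4⌋ = 0, terminating the sum). Summing: v_11(1530!) = 139 + 12 + 1 = 152.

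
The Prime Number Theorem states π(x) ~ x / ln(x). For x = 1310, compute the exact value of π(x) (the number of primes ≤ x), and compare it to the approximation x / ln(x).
π(1310) = 214;  x/ln(x) ≈ 182.51;  relative error ≈ 14.72%.

Directly count primes up to 1310: π(1310) = 214. The PNT approximation gives 1310/ln(1310) ≈ 1310/7.17778 ≈ 182.51. Relative error (π(x) − x/ln(x)) / π(x) ≈ 14.72%; the approximation is known to undercount slightly (Li(x) is a better estimate).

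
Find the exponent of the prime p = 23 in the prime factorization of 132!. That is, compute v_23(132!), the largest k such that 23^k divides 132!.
v_23(132!) = 5

Legendre's formula: v_p(n!) = Σ_{k ≥ 1} ⌊n / p^k⌋. For p = 23, n = 132, the terms are:
  ⌊132/23^1⌋ = ⌊132/23⌋ = 5
(the next term ⌊132/23^2⌋ = 0, terminating the sum). Summing: v_23(132!) = 5 = 5.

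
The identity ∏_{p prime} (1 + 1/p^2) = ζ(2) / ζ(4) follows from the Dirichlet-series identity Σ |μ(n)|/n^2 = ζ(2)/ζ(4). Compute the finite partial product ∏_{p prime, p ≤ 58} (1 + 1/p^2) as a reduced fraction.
∏ = 5396954168104720000000000/3563579332076505044832837

The primes p ≤ 58 are [2, 3, 5, 7, 11, 13, 17, 19, 23, 29, 31, 37, 41, 43, 47, 53]. For each, (1 + 1/p^2) = (p^2 + 1)/p^2. Multiplying these fractions over p ∈ [2, 3, 5, 7, 11, 13, 17, 19, 23, 29, 31, 37, 41, 43, 47, 53] gives 5396954168104720000000000/3563579332076505044832837. (In the limit P → ∞ this tends to ζ(2)/ζ(4).)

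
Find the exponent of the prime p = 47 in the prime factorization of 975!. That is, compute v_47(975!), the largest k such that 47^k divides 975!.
v_47(975!) = 20

Legendre's formula: v_p(n!) = Σ_{k ≥ 1} ⌊n / p^k⌋. For p = 47, n = 975, the terms are:
  ⌊975/47^1⌋ = ⌊975/47⌋ = 20
(the next term ⌊975/47^2⌋ = 0, terminating the sum). Summing: v_47(975!) = 20 = 20.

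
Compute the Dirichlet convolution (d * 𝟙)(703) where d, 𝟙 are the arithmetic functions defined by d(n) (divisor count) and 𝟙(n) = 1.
(d * 𝟙)(703) = 9

Divisors of 703: [1, 19, 37, 703]. For each d | 703:
  d = 1: d(1) · 𝟙(703/1) = 1 · 1 = 1
  d = 19: d(19) · 𝟙(703/19) = 2 · 1 = 2
  d = 37: d(37) · 𝟙(703/37) = 2 · 1 = 2
  d = 703: d(703) · 𝟙(703/703) = 4 · 1 = 4
Summing: (d * 𝟙)(703) = 1 + 2 + 2 + 4 = 9.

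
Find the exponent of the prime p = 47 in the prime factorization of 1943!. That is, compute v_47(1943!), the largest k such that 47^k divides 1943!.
v_47(1943!) = 41

Legendre's formula: v_p(n!) = Σ_{k ≥ 1} ⌊n / p^k⌋. For p = 47, n = 1943, the terms are:
  ⌊1943/47^1⌋ = ⌊1943/47⌋ = 41
(the next term ⌊1943/47^2⌋ = 0, terminating the sum). Summing: v_47(1943!) = 41 = 41.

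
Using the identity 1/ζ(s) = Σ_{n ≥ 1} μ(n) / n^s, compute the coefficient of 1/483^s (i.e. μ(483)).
μ(483) = -1

Factor n = 483 = 3 · 7 · 23. μ(n) = 0 if any exponent ≥ 2 (not squarefree); otherwise μ(n) = (−1)^{ω(n)} where ω(n) is the number of distinct prime factors. Applying: μ(483) = -1.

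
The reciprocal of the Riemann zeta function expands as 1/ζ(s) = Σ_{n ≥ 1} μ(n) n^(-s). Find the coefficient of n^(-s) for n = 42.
μ(42) = -1

Factor n = 42 = 2 · 3 · 7. μ(n) = 0 if any exponent ≥ 2 (not squarefree); otherwise μ(n) = (−1)^{ω(n)} where ω(n) is the number of distinct prime factors. Applying: μ(42) = -1.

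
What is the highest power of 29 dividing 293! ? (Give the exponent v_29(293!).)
v_29(293!) = 10

Legendre's formula: v_p(n!) = Σ_{k ≥ 1} ⌊n / p^k⌋. For p = 29, n = 293, the terms are:
  ⌊293/29^1⌋ = ⌊293/29⌋ = 10
(the next term ⌊293/29^2⌋ = 0, terminating the sum). Summing: v_29(293!) = 10 = 10.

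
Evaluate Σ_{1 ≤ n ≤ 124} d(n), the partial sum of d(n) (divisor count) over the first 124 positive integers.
Σ_{n ≤ 124} d(n) = 619

Compute d(n) for each 1 ≤ n ≤ 124: d(1) = 1, d(2) = 2, d(3) = 2, d(4) = 3, d(5) = 2, d(6) = 4, d(7) = 2, d(8) = 4, d(9) = 3, d(10) = 4, d(11) = 2, d(12) = 6, d(13) = 2, d(14) = 4, d(15) = 4, d(16) = 5, d(17) = 2, d(18) = 6, d(19) = 2, d(20) = 6, d(21) = 4, d(22) = 4, d(23) = 2, d(24) = 8, d(25) = 3, d(26) = 4, d(27) = 4, d(28) = 6, d(29) = 2, d(30) = 8, d(31) = 2, d(32) = 6, d(33) = 4, d(34) = 4, d(35) = 4, d(36) = 9, d(37) = 2, d(38) = 4, d(39) = 4, d(40) = 8, d(41) = 2, d(42) = 8, d(43) = 2, d(44) = 6, d(45) = 6, d(46) = 4, d(47) = 2, d(48) = 10, d(49) = 3, d(50) = 6, d(51) = 4, d(52) = 6, d(53) = 2, d(54) = 8, d(55) = 4, d(56) = 8, d(57) = 4, d(58) = 4, d(59) = 2, d(60) = 12, d(61) = 2, d(62) = 4, d(63) = 6, d(64) = 7, d(65) = 4, d(66) = 8, d(67) = 2, d(68) = 6, d(69) = 4, d(70) = 8, d(71) = 2, d(72) = 12, d(73) = 2, d(74) = 4, d(75) = 6, d(76) = 6, d(77) = 4, d(78) = 8, d(79) = 2, d(80) = 10, d(81) = 5, d(82) = 4, d(83) = 2, d(84) = 12, d(85) = 4, d(86) = 4, d(87) = 4, d(88) = 8, d(89) = 2, d(90) = 12, d(91) = 4, d(92) = 6, d(93) = 4, d(94) = 4, d(95) = 4, d(96) = 12, d(97) = 2, d(98) = 6, d(99) = 6, d(100) = 9, d(101) = 2, d(102) = 8, d(103) = 2, d(104) = 8, d(105) = 8, d(106) = 4, d(107) = 2, d(108) = 12, d(109) = 2, d(110) = 8, d(111) = 4, d(112) = 10, d(113) = 2, d(114) = 8, d(115) = 4, d(116) = 6, d(117) = 6, d(118) = 4, d(119) = 4, d(120) = 16, d(121) = 3, d(122) = 4, d(123) = 4, d(124) = 6. Summing all 124 values: 619. (Dirichlet's divisor formula: Σ_{n ≤ x} d(n) = x ln(x) + (2γ − 1) x + O(√x). For x = 124, the asymptotic estimate is ≈ 616.86.)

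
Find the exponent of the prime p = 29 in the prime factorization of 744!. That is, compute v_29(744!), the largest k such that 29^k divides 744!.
v_29(744!) = 25

Legendre's formula: v_p(n!) = Σ_{k ≥ 1} ⌊n / p^k⌋. For p = 29, n = 744, the terms are:
  ⌊744/29^1⌋ = ⌊744/29⌋ = 25
(the next term ⌊744/29^2⌋ = 0, terminating the sum). Summing: v_29(744!) = 25 = 25.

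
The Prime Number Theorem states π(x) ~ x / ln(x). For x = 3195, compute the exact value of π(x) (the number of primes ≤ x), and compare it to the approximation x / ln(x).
π(3195) = 452;  x/ln(x) ≈ 395.94;  relative error ≈ 12.40%.

Directly count primes up to 3195: π(3195) = 452. The PNT approximation gives 3195/ln(3195) ≈ 3195/8.06934 ≈ 395.94. Relative error (π(x) − x/ln(x)) / π(x) ≈ 12.40%; the approximation is known to undercount slightly (Li(x) is a better estimate).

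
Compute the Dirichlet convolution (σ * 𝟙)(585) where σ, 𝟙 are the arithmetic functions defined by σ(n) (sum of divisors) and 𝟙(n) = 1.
(σ * 𝟙)(585) = 1890

Divisors of 585: [1, 3, 5, 9, 13, 15, 39, 45, 65, 117, 195, 585]. For each d | 585:
  d = 1: σ(1) · 𝟙(585/1) = 1 · 1 = 1
  d = 3: σ(3) · 𝟙(585/3) = 4 · 1 = 4
  d = 5: σ(5) · 𝟙(585/5) = 6 · 1 = 6
  d = 9: σ(9) · 𝟙(585/9) = 13 · 1 = 13
  d = 13: σ(13) · 𝟙(585/13) = 14 · 1 = 14
  d = 15: σ(15) · 𝟙(585/15) = 24 · 1 = 24
  d = 39: σ(39) · 𝟙(585/39) = 56 · 1 = 56
  d = 45: σ(45) · 𝟙(585/45) = 78 · 1 = 78
  d = 65: σ(65) · 𝟙(585/65) = 84 · 1 = 84
  d = 117: σ(117) · 𝟙(585/117) = 182 · 1 = 182
  d = 195: σ(195) · 𝟙(585/195) = 336 · 1 = 336
  d = 585: σ(585) · 𝟙(585/585) = 1092 · 1 = 1092
Summing: (σ * 𝟙)(585) = 1 + 4 + 6 + 13 + 14 + 24 + 56 + 78 + 84 + 182 + 336 + 1092 = 1890.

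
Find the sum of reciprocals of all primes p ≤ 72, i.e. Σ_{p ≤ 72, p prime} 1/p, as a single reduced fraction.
Σ 1/p = 972416614407737400870501653/557940830126698960967415390

π(72) = 20, so the primes ≤ 72 are [2, 3, 5, 7, 11, 13, 17, 19, 23, 29, 31, 37, 41, 43, 47, 53, 59, 61, 67, 71]. Summing 1/p over these primes: 972416614407737400870501653/557940830126698960967415390 ≈ 1.7429. Mertens estimate ln ln(72) + 0.2615 ≈ 1.7147.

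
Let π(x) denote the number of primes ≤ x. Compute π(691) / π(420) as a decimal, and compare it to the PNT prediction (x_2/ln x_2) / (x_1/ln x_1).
π(691)/π(420) = 125/81 ≈ 1.5432;  PNT prediction ≈ 1.5200.

π(420) = 81 and π(691) = 125, so π(691)/π(420) ≈ 1.5432. The PNT-predicted ratio is (691/ln(691)) / (420/ln(420)) ≈ 1.5200. The two agree to within a few percent, as expected.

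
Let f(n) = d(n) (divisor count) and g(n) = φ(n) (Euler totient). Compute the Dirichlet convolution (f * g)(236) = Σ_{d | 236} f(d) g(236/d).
(d * φ)(236) = 420

Divisors of 236: [1, 2, 4, 59, 118, 236]. For each d | 236:
  d = 1: d(1) · φ(236/1) = 1 · 116 = 116
  d = 2: d(2) · φ(236/2) = 2 · 58 = 116
  d = 4: d(4) · φ(236/4) = 3 · 58 = 174
  d = 59: d(59) · φ(236/59) = 2 · 2 = 4
  d = 118: d(118) · φ(236/118) = 4 · 1 = 4
  d = 236: d(236) · φ(236/236) = 6 · 1 = 6
Summing: (d * φ)(236) = 116 + 116 + 174 + 4 + 4 + 6 = 420.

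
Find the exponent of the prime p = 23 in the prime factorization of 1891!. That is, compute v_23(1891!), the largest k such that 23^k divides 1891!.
v_23(1891!) = 85

Legendre's formula: v_p(n!) = Σ_{k ≥ 1} ⌊n / p^k⌋. For p = 23, n = 1891, the terms are:
  ⌊1891/23^1⌋ = ⌊1891/23⌋ = 82
  ⌊1891/23^2⌋ = ⌊1891/529⌋ = 3
(the next term ⌊1891/23^3⌋ = 0, terminating the sum). Summing: v_23(1891!) = 82 + 3 = 85.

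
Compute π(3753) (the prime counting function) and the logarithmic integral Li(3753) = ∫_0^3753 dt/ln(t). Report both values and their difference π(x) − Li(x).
π(3753) = 522;  Li(3753) ≈ 535.47;  π(x) − Li(x) ≈ -13.47.

Direct count of primes ≤ 3753 gives π(3753) = 522. Numerical evaluation of the logarithmic integral gives Li(3753) ≈ 535.47. The difference π(x) − Li(x) ≈ -13.47 is typically negative for small/moderate x (Li(x) overestimates), though Littlewood's theorem shows this sign changes infinitely often.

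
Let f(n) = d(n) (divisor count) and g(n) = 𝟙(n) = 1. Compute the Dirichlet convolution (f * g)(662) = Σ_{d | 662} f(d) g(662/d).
(d * 𝟙)(662) = 9

Divisors of 662: [1, 2, 331, 662]. For each d | 662:
  d = 1: d(1) · 𝟙(662/1) = 1 · 1 = 1
  d = 2: d(2) · 𝟙(662/2) = 2 · 1 = 2
  d = 331: d(331) · 𝟙(662/331) = 2 · 1 = 2
  d = 662: d(662) · 𝟙(662/662) = 4 · 1 = 4
Summing: (d * 𝟙)(662) = 1 + 2 + 2 + 4 = 9.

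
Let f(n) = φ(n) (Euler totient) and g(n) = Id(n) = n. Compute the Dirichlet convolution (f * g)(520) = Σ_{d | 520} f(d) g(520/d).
(φ * Id)(520) = 4500

Divisors of 520: [1, 2, 4, 5, 8, 10, 13, 20, 26, 40, 52, 65, 104, 130, 260, 520]. For each d | 520:
  d = 1: φ(1) · Id(520/1) = 1 · 520 = 520
  d = 2: φ(2) · Id(520/2) = 1 · 260 = 260
  d = 4: φ(4) · Id(520/4) = 2 · 130 = 260
  d = 5: φ(5) · Id(520/5) = 4 · 104 = 416
  d = 8: φ(8) · Id(520/8) = 4 · 65 = 260
  d = 10: φ(10) · Id(520/10) = 4 · 52 = 208
  d = 13: φ(13) · Id(520/13) = 12 · 40 = 480
  d = 20: φ(20) · Id(520/20) = 8 · 26 = 208
  d = 26: φ(26) · Id(520/26) = 12 · 20 = 240
  d = 40: φ(40) · Id(520/40) = 16 · 13 = 208
  d = 52: φ(52) · Id(520/52) = 24 · 10 = 240
  d = 65: φ(65) · Id(520/65) = 48 · 8 = 384
  d = 104: φ(104) · Id(520/104) = 48 · 5 = 240
  d = 130: φ(130) · Id(520/130) = 48 · 4 = 192
  d = 260: φ(260) · Id(520/260) = 96 · 2 = 192
  d = 520: φ(520) · Id(520/520) = 192 · 1 = 192
Summing: (φ * Id)(520) = 520 + 260 + 260 + 416 + 260 + 208 + 480 + 208 + 240 + 208 + 240 + 384 + 240 + 192 + 192 + 192 = 4500.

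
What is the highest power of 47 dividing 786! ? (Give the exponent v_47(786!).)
v_47(786!) = 16

Legendre's formula: v_p(n!) = Σ_{k ≥ 1} ⌊n / p^k⌋. For p = 47, n = 786, the terms are:
  ⌊786/47^1⌋ = ⌊786/47⌋ = 16
(the next term ⌊786/47^2⌋ = 0, terminating the sum). Summing: v_47(786!) = 16 = 16.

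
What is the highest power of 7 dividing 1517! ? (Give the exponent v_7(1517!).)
v_7(1517!) = 250

Legendre's formula: v_p(n!) = Σ_{k ≥ 1} ⌊n / p^k⌋. For p = 7, n = 1517, the terms are:
  ⌊1517/7^1⌋ = ⌊1517/7⌋ = 216
  ⌊1517/7^2⌋ = ⌊1517/49⌋ = 30
  ⌊1517/7^3⌋ = ⌊1517/343⌋ = 4
(the next term ⌊1517/7^4⌋ = 0, terminating the sum). Summing: v_7(1517!) = 216 + 30 + 4 = 250.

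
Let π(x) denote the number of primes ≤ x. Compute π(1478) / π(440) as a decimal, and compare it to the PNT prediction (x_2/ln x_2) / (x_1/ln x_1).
π(1478)/π(440) = 233/85 ≈ 2.7412;  PNT prediction ≈ 2.8014.

π(440) = 85 and π(1478) = 233, so π(1478)/π(440) ≈ 2.7412. The PNT-predicted ratio is (1478/ln(1478)) / (440/ln(440)) ≈ 2.8014. The two agree to within a few percent, as expected.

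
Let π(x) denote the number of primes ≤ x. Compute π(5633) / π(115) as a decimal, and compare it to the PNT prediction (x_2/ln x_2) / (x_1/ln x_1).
π(5633)/π(115) = 739/30 ≈ 24.6333;  PNT prediction ≈ 26.9116.

π(115) = 30 and π(5633) = 739, so π(5633)/π(115) ≈ 24.6333. The PNT-predicted ratio is (5633/ln(5633)) / (115/ln(115)) ≈ 26.9116. The two agree to within a few percent, as expected.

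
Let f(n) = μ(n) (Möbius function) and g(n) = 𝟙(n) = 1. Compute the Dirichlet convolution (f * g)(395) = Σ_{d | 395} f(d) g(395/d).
(μ * 𝟙)(395) = 0

Divisors of 395: [1, 5, 79, 395]. For each d | 395:
  d = 1: μ(1) · 𝟙(395/1) = 1 · 1 = 1
  d = 5: μ(5) · 𝟙(395/5) = -1 · 1 = -1
  d = 79: μ(79) · 𝟙(395/79) = -1 · 1 = -1
  d = 395: μ(395) · 𝟙(395/395) = 1 · 1 = 1
Summing: (μ * 𝟙)(395) = 1 + -1 + -1 + 1 = 0.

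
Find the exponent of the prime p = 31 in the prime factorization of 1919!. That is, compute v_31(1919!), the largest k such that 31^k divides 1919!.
v_31(1919!) = 62

Legendre's formula: v_p(n!) = Σ_{k ≥ 1} ⌊n / p^k⌋. For p = 31, n = 1919, the terms are:
  ⌊1919/31^1⌋ = ⌊1919/31⌋ = 61
  ⌊1919/31^2⌋ = ⌊1919/961⌋ = 1
(the next term ⌊1919/31^3⌋ = 0, terminating the sum). Summing: v_31(1919!) = 61 + 1 = 62.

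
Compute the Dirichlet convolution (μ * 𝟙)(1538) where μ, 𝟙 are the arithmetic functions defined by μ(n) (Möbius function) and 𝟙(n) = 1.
(μ * 𝟙)(1538) = 0

Divisors of 1538: [1, 2, 769, 1538]. For each d | 1538:
  d = 1: μ(1) · 𝟙(1538/1) = 1 · 1 = 1
  d = 2: μ(2) · 𝟙(1538/2) = -1 · 1 = -1
  d = 769: μ(769) · 𝟙(1538/769) = -1 · 1 = -1
  d = 1538: μ(1538) · 𝟙(1538/1538) = 1 · 1 = 1
Summing: (μ * 𝟙)(1538) = 1 + -1 + -1 + 1 = 0.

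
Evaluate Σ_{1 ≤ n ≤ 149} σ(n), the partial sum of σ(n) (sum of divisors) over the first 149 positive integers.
Σ_{n ≤ 149} σ(n) = 18232

Compute σ(n) for each 1 ≤ n ≤ 149: σ(1) = 1, σ(2) = 3, σ(3) = 4, σ(4) = 7, σ(5) = 6, σ(6) = 12, σ(7) = 8, σ(8) = 15, σ(9) = 13, σ(10) = 18, σ(11) = 12, σ(12) = 28, σ(13) = 14, σ(14) = 24, σ(15) = 24, σ(16) = 31, σ(17) = 18, σ(18) = 39, σ(19) = 20, σ(20) = 42, σ(21) = 32, σ(22) = 36, σ(23) = 24, σ(24) = 60, σ(25) = 31, σ(26) = 42, σ(27) = 40, σ(28) = 56, σ(29) = 30, σ(30) = 72, σ(31) = 32, σ(32) = 63, σ(33) = 48, σ(34) = 54, σ(35) = 48, σ(36) = 91, σ(37) = 38, σ(38) = 60, σ(39) = 56, σ(40) = 90, σ(41) = 42, σ(42) = 96, σ(43) = 44, σ(44) = 84, σ(45) = 78, σ(46) = 72, σ(47) = 48, σ(48) = 124, σ(49) = 57, σ(50) = 93, σ(51) = 72, σ(52) = 98, σ(53) = 54, σ(54) = 120, σ(55) = 72, σ(56) = 120, σ(57) = 80, σ(58) = 90, σ(59) = 60, σ(60) = 168, σ(61) = 62, σ(62) = 96, σ(63) = 104, σ(64) = 127, σ(65) = 84, σ(66) = 144, σ(67) = 68, σ(68) = 126, σ(69) = 96, σ(70) = 144, σ(71) = 72, σ(72) = 195, σ(73) = 74, σ(74) = 114, σ(75) = 124, σ(76) = 140, σ(77) = 96, σ(78) = 168, σ(79) = 80, σ(80) = 186, σ(81) = 121, σ(82) = 126, σ(83) = 84, σ(84) = 224, σ(85) = 108, σ(86) = 132, σ(87) = 120, σ(88) = 180, σ(89) = 90, σ(90) = 234, σ(91) = 112, σ(92) = 168, σ(93) = 128, σ(94) = 144, σ(95) = 120, σ(96) = 252, σ(97) = 98, σ(98) = 171, σ(99) = 156, σ(100) = 217, σ(101) = 102, σ(102) = 216, σ(103) = 104, σ(104) = 210, σ(105) = 192, σ(106) = 162, σ(107) = 108, σ(108) = 280, σ(109) = 110, σ(110) = 216, σ(111) = 152, σ(112) = 248, σ(113) = 114, σ(114) = 240, σ(115) = 144, σ(116) = 210, σ(117) = 182, σ(118) = 180, σ(119) = 144, σ(120) = 360, σ(121) = 133, σ(122) = 186, σ(123) = 168, σ(124) = 224, σ(125) = 156, σ(126) = 312, σ(127) = 128, σ(128) = 255, σ(129) = 176, σ(130) = 252, σ(131) = 132, σ(132) = 336, σ(133) = 160, σ(134) = 204, σ(135) = 240, σ(136) = 270, σ(137) = 138, σ(138) = 288, σ(139) = 140, σ(140) = 336, σ(141) = 192, σ(142) = 216, σ(143) = 168, σ(144) = 403, σ(145) = 180, σ(146) = 222, σ(147) = 228, σ(148) = 266, σ(149) = 150. Summing all 149 values: 18232. (Average order: Σ_{n ≤ x} σ(n) ~ (π²/12) x². For x = 149, (π²/12)·149² ≈ 18259.59.)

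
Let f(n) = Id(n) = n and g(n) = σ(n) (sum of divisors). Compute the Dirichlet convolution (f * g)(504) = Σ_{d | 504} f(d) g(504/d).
(Id * σ)(504) = 24990

Divisors of 504: [1, 2, 3, 4, 6, 7, 8, 9, 12, 14, 18, 21, 24, 28, 36, 42, 56, 63, 72, 84, 126, 168, 252, 504]. For each d | 504:
  d = 1: Id(1) · σ(504/1) = 1 · 1560 = 1560
  d = 2: Id(2) · σ(504/2) = 2 · 728 = 1456
  d = 3: Id(3) · σ(504/3) = 3 · 480 = 1440
  d = 4: Id(4) · σ(504/4) = 4 · 312 = 1248
  d = 6: Id(6) · σ(504/6) = 6 · 224 = 1344
  d = 7: Id(7) · σ(504/7) = 7 · 195 = 1365
  d = 8: Id(8) · σ(504/8) = 8 · 104 = 832
  d = 9: Id(9) · σ(504/9) = 9 · 120 = 1080
  d = 12: Id(12) · σ(504/12) = 12 · 96 = 1152
  d = 14: Id(14) · σ(504/14) = 14 · 91 = 1274
  d = 18: Id(18) · σ(504/18) = 18 · 56 = 1008
  d = 21: Id(21) · σ(504/21) = 21 · 60 = 1260
  d = 24: Id(24) · σ(504/24) = 24 · 32 = 768
  d = 28: Id(28) · σ(504/28) = 28 · 39 = 1092
  d = 36: Id(36) · σ(504/36) = 36 · 24 = 864
  d = 42: Id(42) · σ(504/42) = 42 · 28 = 1176
  d = 56: Id(56) · σ(504/56) = 56 · 13 = 728
  d = 63: Id(63) · σ(504/63) = 63 · 15 = 945
  d = 72: Id(72) · σ(504/72) = 72 · 8 = 576
  d = 84: Id(84) · σ(504/84) = 84 · 12 = 1008
  d = 126: Id(126) · σ(504/126) = 126 · 7 = 882
  d = 168: Id(168) · σ(504/168) = 168 · 4 = 672
  d = 252: Id(252) · σ(504/252) = 252 · 3 = 756
  d = 504: Id(504) · σ(504/504) = 504 · 1 = 504
Summing: (Id * σ)(504) = 1560 + 1456 + 1440 + 1248 + 1344 + 1365 + 832 + 1080 + 1152 + 1274 + 1008 + 1260 + 768 + 1092 + 864 + 1176 + 728 + 945 + 576 + 1008 + 882 + 672 + 756 + 504 = 24990.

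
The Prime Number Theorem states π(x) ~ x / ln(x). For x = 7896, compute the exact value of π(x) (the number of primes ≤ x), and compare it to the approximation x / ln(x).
π(7896) = 997;  x/ln(x) ≈ 879.86;  relative error ≈ 11.75%.

Directly count primes up to 7896: π(7896) = 997. The PNT approximation gives 7896/ln(7896) ≈ 7896/8.97411 ≈ 879.86. Relative error (π(x) − x/ln(x)) / π(x) ≈ 11.75%; the approximation is known to undercount slightly (Li(x) is a better estimate).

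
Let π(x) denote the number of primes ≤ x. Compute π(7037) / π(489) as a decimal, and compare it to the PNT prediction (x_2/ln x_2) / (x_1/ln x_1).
π(7037)/π(489) = 904/93 ≈ 9.7204;  PNT prediction ≈ 10.0590.

π(489) = 93 and π(7037) = 904, so π(7037)/π(489) ≈ 9.7204. The PNT-predicted ratio is (7037/ln(7037)) / (489/ln(489)) ≈ 10.0590. The two agree to within a few percent, as expected.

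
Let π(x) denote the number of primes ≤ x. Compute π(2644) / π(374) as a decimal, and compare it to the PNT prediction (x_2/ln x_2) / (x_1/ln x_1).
π(2644)/π(374) = 382/74 ≈ 5.1622;  PNT prediction ≈ 5.3149.

π(374) = 74 and π(2644) = 382, so π(2644)/π(374) ≈ 5.1622. The PNT-predicted ratio is (2644/ln(2644)) / (374/ln(374)) ≈ 5.3149. The two agree to within a few percent, as expected.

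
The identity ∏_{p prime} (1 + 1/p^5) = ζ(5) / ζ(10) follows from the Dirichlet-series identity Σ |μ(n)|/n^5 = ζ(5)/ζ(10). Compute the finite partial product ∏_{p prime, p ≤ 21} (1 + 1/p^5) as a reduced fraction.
∏ = 405833785877367637916288/391770333462674252324875

The primes p ≤ 21 are [2, 3, 5, 7, 11, 13, 17, 19]. For each, (1 + 1/p^5) = (p^5 + 1)/p^5. Multiplying these fractions over p ∈ [2, 3, 5, 7, 11, 13, 17, 19] gives 405833785877367637916288/391770333462674252324875. (In the limit P → ∞ this tends to ζ(5)/ζ(10).)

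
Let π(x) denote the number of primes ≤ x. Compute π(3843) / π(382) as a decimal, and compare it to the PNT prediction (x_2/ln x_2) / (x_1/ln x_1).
π(3843)/π(382) = 532/75 ≈ 7.0933;  PNT prediction ≈ 7.2464.

π(382) = 75 and π(3843) = 532, so π(3843)/π(382) ≈ 7.0933. The PNT-predicted ratio is (3843/ln(3843)) / (382/ln(382)) ≈ 7.2464. The two agree to within a few percent, as expected.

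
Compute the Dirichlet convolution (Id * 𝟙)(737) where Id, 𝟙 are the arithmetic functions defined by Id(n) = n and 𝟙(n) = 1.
(Id * 𝟙)(737) = 816

Divisors of 737: [1, 11, 67, 737]. For each d | 737:
  d = 1: Id(1) · 𝟙(737/1) = 1 · 1 = 1
  d = 11: Id(11) · 𝟙(737/11) = 11 · 1 = 11
  d = 67: Id(67) · 𝟙(737/67) = 67 · 1 = 67
  d = 737: Id(737) · 𝟙(737/737) = 737 · 1 = 737
Summing: (Id * 𝟙)(737) = 1 + 11 + 67 + 737 = 816.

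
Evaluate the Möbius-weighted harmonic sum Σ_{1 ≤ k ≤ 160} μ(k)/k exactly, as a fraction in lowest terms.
Σ μ(k)/k = 64913714004742152105857055486137916673345137521594294887693/5053595284816784977233681012564534887436795806841425346061410

Values of μ(k) for 1 ≤ k ≤ 160: μ(1) = 1, μ(2) = -1, μ(3) = -1, μ(5) = -1, μ(6) = 1, μ(7) = -1, μ(10) = 1, μ(11) = -1, μ(13) = -1, μ(14) = 1, μ(15) = 1, μ(17) = -1, μ(19) = -1, μ(21) = 1, μ(22) = 1, μ(23) = -1, μ(26) = 1, μ(29) = -1, μ(30) = -1, μ(31) = -1, μ(33) = 1, μ(34) = 1, μ(35) = 1, μ(37) = -1, μ(38) = 1, μ(39) = 1, μ(41) = -1, μ(42) = -1, μ(43) = -1, μ(46) = 1, μ(47) = -1, μ(51) = 1, μ(53) = -1, μ(55) = 1, μ(57) = 1, μ(58) = 1, μ(59) = -1, μ(61) = -1, μ(62) = 1, μ(65) = 1, μ(66) = -1, μ(67) = -1, μ(69) = 1, μ(70) = -1, μ(71) = -1, μ(73) = -1, μ(74) = 1, μ(77) = 1, μ(78) = -1, μ(79) = -1, μ(82) = 1, μ(83) = -1, μ(85) = 1, μ(86) = 1, μ(87) = 1, μ(89) = -1, μ(91) = 1, μ(93) = 1, μ(94) = 1, μ(95) = 1, μ(97) = -1, μ(101) = -1, μ(102) = -1, μ(103) = -1, μ(105) = -1, μ(106) = 1, μ(107) = -1, μ(109) = -1, μ(110) = -1, μ(111) = 1, μ(113) = -1, μ(114) = -1, μ(115) = 1, μ(118) = 1, μ(119) = 1, μ(122) = 1, μ(123) = 1, μ(127) = -1, μ(129) = 1, μ(130) = -1, μ(131) = -1, μ(133) = 1, μ(134) = 1, μ(137) = -1, μ(138) = -1, μ(139) = -1, μ(141) = 1, μ(142) = 1, μ(143) = 1, μ(145) = 1, μ(146) = 1, μ(149) = -1, μ(151) = -1, μ(154) = -1, μ(155) = 1, μ(157) = -1, μ(158) = 1, μ(159) = 1, with μ = 0 on non-squarefree integers. Summing μ(k)/k for k where μ(k) ≠ 0 gives 64913714004742152105857055486137916673345137521594294887693/5053595284816784977233681012564534887436795806841425346061410 ≈ 0.0128. (PNT ⟺ this sum → 0 as n → ∞.)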